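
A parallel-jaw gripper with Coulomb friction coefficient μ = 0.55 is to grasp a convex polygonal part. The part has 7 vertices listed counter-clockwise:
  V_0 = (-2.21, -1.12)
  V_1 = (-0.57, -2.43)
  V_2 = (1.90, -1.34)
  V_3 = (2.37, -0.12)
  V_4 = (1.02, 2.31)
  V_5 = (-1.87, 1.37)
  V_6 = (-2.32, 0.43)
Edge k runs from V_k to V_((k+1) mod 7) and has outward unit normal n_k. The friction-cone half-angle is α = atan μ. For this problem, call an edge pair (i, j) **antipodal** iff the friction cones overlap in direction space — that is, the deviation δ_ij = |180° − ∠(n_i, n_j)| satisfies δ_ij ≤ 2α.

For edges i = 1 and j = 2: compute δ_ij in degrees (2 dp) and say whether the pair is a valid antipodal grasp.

α = atan 0.55 = 28.81°;  2α = 57.62°
edge 1: e_1 = (+2.47, +1.09);  n_1 = (+0.4037, -0.9149)
edge 2: e_2 = (+0.47, +1.22);  n_2 = (+0.9331, -0.3595)
∠(n_1, n_2) = 45.12°
δ = |180° − 45.12°| = 134.88°
134.88° > 2α = 57.62°  →  invalid

δ = 134.88°, invalid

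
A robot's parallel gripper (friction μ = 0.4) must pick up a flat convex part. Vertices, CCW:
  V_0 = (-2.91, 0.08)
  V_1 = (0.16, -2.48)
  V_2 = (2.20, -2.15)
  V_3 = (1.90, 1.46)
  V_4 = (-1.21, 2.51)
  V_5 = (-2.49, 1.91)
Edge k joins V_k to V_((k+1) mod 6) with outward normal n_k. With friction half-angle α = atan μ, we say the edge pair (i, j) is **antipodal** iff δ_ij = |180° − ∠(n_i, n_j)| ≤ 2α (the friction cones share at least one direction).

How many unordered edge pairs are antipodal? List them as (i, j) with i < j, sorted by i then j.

α = atan 0.4 = 21.80°;  2α = 43.60°
n_0 = (-0.6404, -0.7680)
n_1 = (+0.1597, -0.9872)
n_2 = (+0.9966, +0.0828)
n_3 = (+0.3199, +0.9475)
n_4 = (-0.4244, +0.9055)
n_5 = (-0.9747, +0.2237)
  (0,1): δ = 130.99°  ·
  (0,2): δ = 45.43°  ·
  (0,3): δ = 21.17°  ✓
  (0,4): δ = 64.94°  ·
  (0,5): δ = 116.90°  ·
  (1,2): δ = 94.44°  ·
  (1,3): δ = 27.84°  ✓
  (1,4): δ = 15.93°  ✓
  (1,5): δ = 67.89°  ·
  (2,3): δ = 113.41°  ·
  (2,4): δ = 69.64°  ·
  (2,5): δ = 17.68°  ✓
  (3,4): δ = 136.23°  ·
  (3,5): δ = 84.27°  ·
  (4,5): δ = 128.04°  ·
antipodal pairs: 4

count = 4; pairs: (0,3), (1,3), (1,4), (2,5)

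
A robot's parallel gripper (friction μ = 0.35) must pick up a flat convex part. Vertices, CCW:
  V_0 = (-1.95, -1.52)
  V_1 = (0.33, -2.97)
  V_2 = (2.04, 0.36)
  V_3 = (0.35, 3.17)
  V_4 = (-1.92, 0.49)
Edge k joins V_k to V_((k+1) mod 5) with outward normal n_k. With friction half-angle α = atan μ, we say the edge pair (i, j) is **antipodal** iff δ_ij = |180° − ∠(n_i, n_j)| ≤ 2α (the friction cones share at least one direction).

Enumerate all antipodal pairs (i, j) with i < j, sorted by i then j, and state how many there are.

α = atan 0.35 = 19.29°;  2α = 38.58°
n_0 = (-0.5366, -0.8438)
n_1 = (+0.8896, -0.4568)
n_2 = (+0.8570, +0.5154)
n_3 = (-0.7631, +0.6463)
n_4 = (-0.9999, +0.0149)
  (0,1): δ = 84.73°  ·
  (0,2): δ = 26.52°  ✓
  (0,3): δ = 82.19°  ·
  (0,4): δ = 121.60°  ·
  (1,2): δ = 121.80°  ·
  (1,3): δ = 13.08°  ✓
  (1,4): δ = 26.33°  ✓
  (2,3): δ = 71.29°  ·
  (2,4): δ = 31.88°  ✓
  (3,4): δ = 140.59°  ·
antipodal pairs: 4

count = 4; pairs: (0,2), (1,3), (1,4), (2,4)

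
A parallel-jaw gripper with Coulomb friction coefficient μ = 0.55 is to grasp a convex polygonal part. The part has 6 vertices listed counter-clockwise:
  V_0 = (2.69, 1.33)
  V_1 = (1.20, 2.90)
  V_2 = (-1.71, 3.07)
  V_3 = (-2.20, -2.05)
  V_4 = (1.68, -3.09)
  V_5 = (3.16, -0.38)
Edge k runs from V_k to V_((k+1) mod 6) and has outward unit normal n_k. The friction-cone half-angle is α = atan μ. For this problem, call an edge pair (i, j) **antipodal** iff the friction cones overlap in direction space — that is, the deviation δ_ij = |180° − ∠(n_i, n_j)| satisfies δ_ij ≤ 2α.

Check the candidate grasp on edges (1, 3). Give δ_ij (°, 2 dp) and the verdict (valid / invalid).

δ = 11.66°, valid

α = atan 0.55 = 28.81°;  2α = 57.62°
edge 1: e_1 = (-2.91, +0.17);  n_1 = (+0.0583, +0.9983)
edge 3: e_3 = (+3.88, -1.04);  n_3 = (-0.2589, -0.9659)
∠(n_1, n_3) = 168.34°
δ = |180° − 168.34°| = 11.66°
11.66° ≤ 2α = 57.62°  →  valid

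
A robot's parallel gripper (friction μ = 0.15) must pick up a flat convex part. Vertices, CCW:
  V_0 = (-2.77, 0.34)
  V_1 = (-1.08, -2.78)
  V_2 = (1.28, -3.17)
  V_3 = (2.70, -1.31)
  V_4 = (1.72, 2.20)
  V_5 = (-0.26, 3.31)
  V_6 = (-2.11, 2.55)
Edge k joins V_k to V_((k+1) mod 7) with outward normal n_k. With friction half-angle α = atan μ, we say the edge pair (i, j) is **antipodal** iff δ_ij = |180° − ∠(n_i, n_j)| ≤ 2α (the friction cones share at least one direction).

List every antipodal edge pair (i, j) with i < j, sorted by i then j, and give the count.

count = 1; pairs: (0,3)

α = atan 0.15 = 8.53°;  2α = 17.06°
n_0 = (-0.8793, -0.4763)
n_1 = (-0.1630, -0.9866)
n_2 = (+0.7948, -0.6068)
n_3 = (+0.9632, +0.2689)
n_4 = (+0.4890, +0.8723)
n_5 = (-0.3800, +0.9250)
n_6 = (-0.9582, +0.2862)
  (0,1): δ = 127.83°  ·
  (0,2): δ = 65.80°  ·
  (0,3): δ = 12.84°  ✓
  (0,4): δ = 32.28°  ·
  (0,5): δ = 83.89°  ·
  (0,6): δ = 134.93°  ·
  (1,2): δ = 117.98°  ·
  (1,3): δ = 65.02°  ·
  (1,4): δ = 19.89°  ·
  (1,5): δ = 31.72°  ·
  (1,6): δ = 82.76°  ·
  (2,3): δ = 127.04°  ·
  (2,4): δ = 81.92°  ·
  (2,5): δ = 30.31°  ·
  (2,6): δ = 20.73°  ·
  (3,4): δ = 134.88°  ·
  (3,5): δ = 83.27°  ·
  (3,6): δ = 32.23°  ·
  (4,5): δ = 128.39°  ·
  (4,6): δ = 77.35°  ·
  (5,6): δ = 128.96°  ·
antipodal pairs: 1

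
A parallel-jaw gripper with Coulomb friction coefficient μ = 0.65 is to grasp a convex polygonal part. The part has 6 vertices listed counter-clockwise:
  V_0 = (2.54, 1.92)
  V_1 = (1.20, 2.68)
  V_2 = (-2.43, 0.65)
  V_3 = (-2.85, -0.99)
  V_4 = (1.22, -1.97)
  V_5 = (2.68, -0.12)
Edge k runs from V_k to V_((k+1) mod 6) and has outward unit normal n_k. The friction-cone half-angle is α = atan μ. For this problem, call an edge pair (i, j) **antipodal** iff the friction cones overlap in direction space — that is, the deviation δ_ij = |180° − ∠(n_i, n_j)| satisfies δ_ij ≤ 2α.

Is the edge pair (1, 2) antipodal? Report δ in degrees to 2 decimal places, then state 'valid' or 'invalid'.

α = atan 0.65 = 33.02°;  2α = 66.05°
edge 1: e_1 = (-3.63, -2.03);  n_1 = (-0.4881, +0.8728)
edge 2: e_2 = (-0.42, -1.64);  n_2 = (-0.9687, +0.2481)
∠(n_1, n_2) = 46.42°
δ = |180° − 46.42°| = 133.58°
133.58° > 2α = 66.05°  →  invalid

δ = 133.58°, invalid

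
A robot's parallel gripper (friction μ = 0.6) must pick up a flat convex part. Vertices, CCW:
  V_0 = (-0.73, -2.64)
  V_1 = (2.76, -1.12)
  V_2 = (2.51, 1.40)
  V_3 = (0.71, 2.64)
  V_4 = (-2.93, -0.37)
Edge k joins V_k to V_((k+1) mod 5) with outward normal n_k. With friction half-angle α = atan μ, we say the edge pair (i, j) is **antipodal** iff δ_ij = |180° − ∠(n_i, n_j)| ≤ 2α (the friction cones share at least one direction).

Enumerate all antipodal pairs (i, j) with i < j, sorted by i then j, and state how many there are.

count = 5; pairs: (0,2), (0,3), (1,3), (1,4), (2,4)

α = atan 0.6 = 30.96°;  2α = 61.93°
n_0 = (+0.3993, -0.9168)
n_1 = (+0.9951, +0.0987)
n_2 = (+0.5673, +0.8235)
n_3 = (-0.6373, +0.7706)
n_4 = (-0.7181, -0.6959)
  (0,1): δ = 107.87°  ·
  (0,2): δ = 58.10°  ✓
  (0,3): δ = 16.05°  ✓
  (0,4): δ = 110.57°  ·
  (1,2): δ = 130.23°  ·
  (1,3): δ = 56.08°  ✓
  (1,4): δ = 38.44°  ✓
  (2,3): δ = 105.85°  ·
  (2,4): δ = 11.33°  ✓
  (3,4): δ = 85.49°  ·
antipodal pairs: 5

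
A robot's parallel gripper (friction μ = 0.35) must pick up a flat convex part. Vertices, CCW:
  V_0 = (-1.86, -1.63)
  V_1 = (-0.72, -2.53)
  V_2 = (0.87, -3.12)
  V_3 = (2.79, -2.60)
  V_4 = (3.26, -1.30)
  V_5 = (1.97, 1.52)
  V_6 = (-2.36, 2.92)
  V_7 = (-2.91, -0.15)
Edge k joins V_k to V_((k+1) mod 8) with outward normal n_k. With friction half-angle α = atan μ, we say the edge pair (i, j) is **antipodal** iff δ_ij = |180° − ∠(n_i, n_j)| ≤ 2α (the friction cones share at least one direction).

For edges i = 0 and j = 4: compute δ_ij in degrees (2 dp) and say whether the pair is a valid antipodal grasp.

α = atan 0.35 = 19.29°;  2α = 38.58°
edge 0: e_0 = (+1.14, -0.90);  n_0 = (-0.6196, -0.7849)
edge 4: e_4 = (-1.29, +2.82);  n_4 = (+0.9094, +0.4160)
∠(n_0, n_4) = 152.87°
δ = |180° − 152.87°| = 27.13°
27.13° ≤ 2α = 38.58°  →  valid

δ = 27.13°, valid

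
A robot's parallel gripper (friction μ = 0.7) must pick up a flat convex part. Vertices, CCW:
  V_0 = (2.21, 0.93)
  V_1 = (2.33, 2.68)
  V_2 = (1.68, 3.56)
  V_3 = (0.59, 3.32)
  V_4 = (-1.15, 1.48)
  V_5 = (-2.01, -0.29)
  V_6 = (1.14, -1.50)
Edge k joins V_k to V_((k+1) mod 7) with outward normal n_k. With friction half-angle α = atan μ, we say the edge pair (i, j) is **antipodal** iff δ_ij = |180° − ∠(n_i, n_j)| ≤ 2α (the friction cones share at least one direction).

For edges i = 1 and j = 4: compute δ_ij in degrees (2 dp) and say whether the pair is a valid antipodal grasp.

δ = 62.36°, valid

α = atan 0.7 = 34.99°;  2α = 69.98°
edge 1: e_1 = (-0.65, +0.88);  n_1 = (+0.8044, +0.5941)
edge 4: e_4 = (-0.86, -1.77);  n_4 = (-0.8995, +0.4370)
∠(n_1, n_4) = 117.64°
δ = |180° − 117.64°| = 62.36°
62.36° ≤ 2α = 69.98°  →  valid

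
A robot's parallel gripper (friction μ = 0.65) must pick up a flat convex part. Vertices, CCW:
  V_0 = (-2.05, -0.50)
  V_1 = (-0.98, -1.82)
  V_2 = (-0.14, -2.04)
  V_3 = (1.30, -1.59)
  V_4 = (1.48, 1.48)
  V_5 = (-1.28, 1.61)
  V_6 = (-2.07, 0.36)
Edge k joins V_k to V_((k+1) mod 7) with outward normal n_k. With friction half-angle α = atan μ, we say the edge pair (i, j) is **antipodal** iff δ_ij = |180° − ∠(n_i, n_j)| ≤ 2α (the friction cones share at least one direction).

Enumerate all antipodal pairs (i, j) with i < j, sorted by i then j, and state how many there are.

α = atan 0.65 = 33.02°;  2α = 66.05°
n_0 = (-0.7768, -0.6297)
n_1 = (-0.2534, -0.9674)
n_2 = (+0.2983, -0.9545)
n_3 = (+0.9983, -0.0585)
n_4 = (+0.0470, +0.9989)
n_5 = (-0.8453, +0.5342)
n_6 = (-0.9997, -0.0232)
  (0,1): δ = 143.70°  ·
  (0,2): δ = 111.67°  ·
  (0,3): δ = 42.38°  ✓
  (0,4): δ = 48.27°  ✓
  (0,5): δ = 108.68°  ·
  (0,6): δ = 142.30°  ·
  (1,2): δ = 147.97°  ·
  (1,3): δ = 78.68°  ·
  (1,4): δ = 11.98°  ✓
  (1,5): δ = 72.38°  ·
  (1,6): δ = 106.01°  ·
  (2,3): δ = 110.71°  ·
  (2,4): δ = 20.05°  ✓
  (2,5): δ = 40.35°  ✓
  (2,6): δ = 73.98°  ·
  (3,4): δ = 89.34°  ·
  (3,5): δ = 28.94°  ✓
  (3,6): δ = 4.69°  ✓
  (4,5): δ = 119.60°  ·
  (4,6): δ = 85.97°  ·
  (5,6): δ = 146.37°  ·
antipodal pairs: 7

count = 7; pairs: (0,3), (0,4), (1,4), (2,4), (2,5), (3,5), (3,6)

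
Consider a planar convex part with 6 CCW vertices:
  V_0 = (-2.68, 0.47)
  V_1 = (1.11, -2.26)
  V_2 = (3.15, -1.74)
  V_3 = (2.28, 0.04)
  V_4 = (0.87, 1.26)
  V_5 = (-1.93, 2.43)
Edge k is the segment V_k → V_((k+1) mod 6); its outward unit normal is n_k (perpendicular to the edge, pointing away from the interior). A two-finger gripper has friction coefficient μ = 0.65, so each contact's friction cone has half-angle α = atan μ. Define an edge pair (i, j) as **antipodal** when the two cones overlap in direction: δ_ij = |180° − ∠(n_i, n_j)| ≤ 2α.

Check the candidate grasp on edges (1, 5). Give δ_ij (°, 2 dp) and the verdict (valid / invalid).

α = atan 0.65 = 33.02°;  2α = 66.05°
edge 1: e_1 = (+2.04, +0.52);  n_1 = (+0.2470, -0.9690)
edge 5: e_5 = (-0.75, -1.96);  n_5 = (-0.9340, +0.3574)
∠(n_1, n_5) = 125.24°
δ = |180° − 125.24°| = 54.76°
54.76° ≤ 2α = 66.05°  →  valid

δ = 54.76°, valid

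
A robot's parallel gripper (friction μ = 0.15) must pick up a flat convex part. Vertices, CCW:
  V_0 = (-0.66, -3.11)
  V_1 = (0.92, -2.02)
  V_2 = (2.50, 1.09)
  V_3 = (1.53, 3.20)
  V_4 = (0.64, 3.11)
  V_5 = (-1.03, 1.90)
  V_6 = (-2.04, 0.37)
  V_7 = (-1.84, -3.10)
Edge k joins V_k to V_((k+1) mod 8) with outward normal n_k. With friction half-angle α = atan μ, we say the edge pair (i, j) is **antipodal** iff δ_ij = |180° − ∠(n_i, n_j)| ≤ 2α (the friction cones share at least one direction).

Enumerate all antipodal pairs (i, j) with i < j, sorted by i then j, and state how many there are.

count = 3; pairs: (0,4), (1,5), (3,7)

α = atan 0.15 = 8.53°;  2α = 17.06°
n_0 = (+0.5679, -0.8231)
n_1 = (+0.8915, -0.4529)
n_2 = (+0.9086, +0.4177)
n_3 = (-0.1006, +0.9949)
n_4 = (-0.5867, +0.8098)
n_5 = (-0.8346, +0.5509)
n_6 = (-0.9983, -0.0575)
n_7 = (-0.0085, -1.0000)
  (0,1): δ = 151.53°  ·
  (0,2): δ = 99.91°  ·
  (0,3): δ = 28.83°  ·
  (0,4): δ = 1.32°  ✓
  (0,5): δ = 21.97°  ·
  (0,6): δ = 58.70°  ·
  (0,7): δ = 144.91°  ·
  (1,2): δ = 128.38°  ·
  (1,3): δ = 57.29°  ·
  (1,4): δ = 27.14°  ·
  (1,5): δ = 6.50°  ✓
  (1,6): δ = 30.23°  ·
  (1,7): δ = 116.45°  ·
  (2,3): δ = 108.91°  ·
  (2,4): δ = 78.76°  ·
  (2,5): δ = 58.12°  ·
  (2,6): δ = 21.39°  ·
  (2,7): δ = 64.83°  ·
  (3,4): δ = 149.85°  ·
  (3,5): δ = 129.20°  ·
  (3,6): δ = 92.48°  ·
  (3,7): δ = 6.26°  ✓
  (4,5): δ = 159.36°  ·
  (4,6): δ = 122.63°  ·
  (4,7): δ = 36.41°  ·
  (5,6): δ = 143.27°  ·
  (5,7): δ = 57.06°  ·
  (6,7): δ = 93.78°  ·
antipodal pairs: 3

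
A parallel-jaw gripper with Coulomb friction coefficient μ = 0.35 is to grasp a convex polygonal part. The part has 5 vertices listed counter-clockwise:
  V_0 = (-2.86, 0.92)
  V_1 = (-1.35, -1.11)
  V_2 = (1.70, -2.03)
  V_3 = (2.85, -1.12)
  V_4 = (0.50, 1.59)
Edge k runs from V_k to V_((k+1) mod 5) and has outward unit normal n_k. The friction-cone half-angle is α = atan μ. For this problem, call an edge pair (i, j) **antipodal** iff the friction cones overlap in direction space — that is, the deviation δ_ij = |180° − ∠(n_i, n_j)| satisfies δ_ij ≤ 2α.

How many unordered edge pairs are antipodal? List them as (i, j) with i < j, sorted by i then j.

count = 4; pairs: (0,3), (1,3), (1,4), (2,4)

α = atan 0.35 = 19.29°;  2α = 38.58°
n_0 = (-0.8024, -0.5968)
n_1 = (-0.2888, -0.9574)
n_2 = (+0.6205, -0.7842)
n_3 = (+0.7555, +0.6551)
n_4 = (-0.1956, +0.9807)
  (0,1): δ = 143.43°  ·
  (0,2): δ = 88.29°  ·
  (0,3): δ = 4.29°  ✓
  (0,4): δ = 64.63°  ·
  (1,2): δ = 124.86°  ·
  (1,3): δ = 32.28°  ✓
  (1,4): δ = 28.06°  ✓
  (2,3): δ = 87.42°  ·
  (2,4): δ = 27.08°  ✓
  (3,4): δ = 119.65°  ·
antipodal pairs: 4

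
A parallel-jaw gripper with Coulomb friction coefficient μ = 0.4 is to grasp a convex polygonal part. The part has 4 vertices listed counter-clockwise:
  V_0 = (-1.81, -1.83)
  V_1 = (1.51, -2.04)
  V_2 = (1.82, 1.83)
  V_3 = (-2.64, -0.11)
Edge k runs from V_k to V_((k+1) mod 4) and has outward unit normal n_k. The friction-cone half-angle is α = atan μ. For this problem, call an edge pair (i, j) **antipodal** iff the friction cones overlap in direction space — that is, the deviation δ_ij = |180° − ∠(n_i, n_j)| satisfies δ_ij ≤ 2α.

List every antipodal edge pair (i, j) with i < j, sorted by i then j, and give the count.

α = atan 0.4 = 21.80°;  2α = 43.60°
n_0 = (-0.0631, -0.9980)
n_1 = (+0.9968, -0.0798)
n_2 = (-0.3989, +0.9170)
n_3 = (-0.9006, -0.4346)
  (0,1): δ = 90.96°  ·
  (0,2): δ = 27.13°  ✓
  (0,3): δ = 119.38°  ·
  (1,2): δ = 61.91°  ·
  (1,3): δ = 30.34°  ✓
  (2,3): δ = 87.75°  ·
antipodal pairs: 2

count = 2; pairs: (0,2), (1,3)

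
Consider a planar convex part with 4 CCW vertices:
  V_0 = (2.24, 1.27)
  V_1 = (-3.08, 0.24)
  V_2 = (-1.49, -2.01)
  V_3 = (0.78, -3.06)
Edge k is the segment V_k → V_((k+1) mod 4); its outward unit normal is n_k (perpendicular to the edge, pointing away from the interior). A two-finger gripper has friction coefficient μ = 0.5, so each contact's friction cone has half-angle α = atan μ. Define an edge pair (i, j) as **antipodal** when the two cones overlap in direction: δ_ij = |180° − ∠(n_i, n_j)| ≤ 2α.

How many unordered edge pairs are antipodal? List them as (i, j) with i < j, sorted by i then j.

count = 1; pairs: (0,2)

α = atan 0.5 = 26.57°;  2α = 53.13°
n_0 = (-0.1901, +0.9818)
n_1 = (-0.8167, -0.5771)
n_2 = (-0.4198, -0.9076)
n_3 = (+0.9476, -0.3195)
  (0,1): δ = 65.71°  ·
  (0,2): δ = 35.78°  ✓
  (0,3): δ = 60.41°  ·
  (1,2): δ = 150.07°  ·
  (1,3): δ = 53.88°  ·
  (2,3): δ = 83.81°  ·
antipodal pairs: 1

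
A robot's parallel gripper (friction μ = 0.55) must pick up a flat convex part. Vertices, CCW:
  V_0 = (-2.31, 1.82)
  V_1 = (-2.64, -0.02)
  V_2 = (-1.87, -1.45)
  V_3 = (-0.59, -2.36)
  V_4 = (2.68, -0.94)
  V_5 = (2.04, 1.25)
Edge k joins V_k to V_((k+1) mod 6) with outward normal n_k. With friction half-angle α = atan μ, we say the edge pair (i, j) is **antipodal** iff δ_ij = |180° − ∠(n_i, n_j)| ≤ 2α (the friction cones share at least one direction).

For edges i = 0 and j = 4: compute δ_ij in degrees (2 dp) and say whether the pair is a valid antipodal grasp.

α = atan 0.55 = 28.81°;  2α = 57.62°
edge 0: e_0 = (-0.33, -1.84);  n_0 = (-0.9843, +0.1765)
edge 4: e_4 = (-0.64, +2.19);  n_4 = (+0.9599, +0.2805)
∠(n_0, n_4) = 153.54°
δ = |180° − 153.54°| = 26.46°
26.46° ≤ 2α = 57.62°  →  valid

δ = 26.46°, valid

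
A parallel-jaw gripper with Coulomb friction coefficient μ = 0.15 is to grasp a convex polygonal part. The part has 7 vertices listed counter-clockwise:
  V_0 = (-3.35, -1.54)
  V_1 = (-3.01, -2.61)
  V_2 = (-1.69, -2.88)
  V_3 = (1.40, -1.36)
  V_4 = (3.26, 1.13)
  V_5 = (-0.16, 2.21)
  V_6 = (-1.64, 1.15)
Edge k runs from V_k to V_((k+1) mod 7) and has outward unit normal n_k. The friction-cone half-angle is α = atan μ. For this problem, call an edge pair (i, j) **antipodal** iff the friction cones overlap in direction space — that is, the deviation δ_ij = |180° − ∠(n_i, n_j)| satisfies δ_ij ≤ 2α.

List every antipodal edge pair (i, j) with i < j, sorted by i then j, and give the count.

count = 3; pairs: (1,4), (2,5), (3,6)

α = atan 0.15 = 8.53°;  2α = 17.06°
n_0 = (-0.9530, -0.3028)
n_1 = (-0.2004, -0.9797)
n_2 = (+0.4414, -0.8973)
n_3 = (+0.8012, -0.5985)
n_4 = (+0.3011, +0.9536)
n_5 = (-0.5823, +0.8130)
n_6 = (-0.8439, +0.5365)
  (0,1): δ = 119.19°  ·
  (0,2): δ = 81.44°  ·
  (0,3): δ = 54.39°  ·
  (0,4): δ = 54.85°  ·
  (0,5): δ = 107.98°  ·
  (0,6): δ = 129.93°  ·
  (1,2): δ = 142.25°  ·
  (1,3): δ = 115.20°  ·
  (1,4): δ = 5.97°  ✓
  (1,5): δ = 47.17°  ·
  (1,6): δ = 69.12°  ·
  (2,3): δ = 152.95°  ·
  (2,4): δ = 43.72°  ·
  (2,5): δ = 9.42°  ✓
  (2,6): δ = 31.36°  ·
  (3,4): δ = 70.77°  ·
  (3,5): δ = 17.63°  ·
  (3,6): δ = 4.32°  ✓
  (4,5): δ = 126.86°  ·
  (4,6): δ = 104.92°  ·
  (5,6): δ = 158.05°  ·
antipodal pairs: 3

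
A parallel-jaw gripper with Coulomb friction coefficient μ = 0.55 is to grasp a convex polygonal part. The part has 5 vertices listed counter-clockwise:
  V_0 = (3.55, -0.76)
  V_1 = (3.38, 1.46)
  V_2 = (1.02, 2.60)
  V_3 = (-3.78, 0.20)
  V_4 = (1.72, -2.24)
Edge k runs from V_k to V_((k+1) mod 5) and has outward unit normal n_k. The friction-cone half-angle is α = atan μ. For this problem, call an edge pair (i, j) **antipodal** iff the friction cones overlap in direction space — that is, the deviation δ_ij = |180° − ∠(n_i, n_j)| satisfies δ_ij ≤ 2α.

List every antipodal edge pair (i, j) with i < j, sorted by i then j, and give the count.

count = 3; pairs: (1,3), (2,3), (2,4)

α = atan 0.55 = 28.81°;  2α = 57.62°
n_0 = (+0.9971, +0.0764)
n_1 = (+0.4350, +0.9004)
n_2 = (-0.4472, +0.8944)
n_3 = (-0.4055, -0.9141)
n_4 = (+0.6288, -0.7775)
  (0,1): δ = 120.16°  ·
  (0,2): δ = 67.81°  ·
  (0,3): δ = 61.70°  ·
  (0,4): δ = 124.58°  ·
  (1,2): δ = 127.65°  ·
  (1,3): δ = 1.86°  ✓
  (1,4): δ = 64.75°  ·
  (2,3): δ = 50.49°  ✓
  (2,4): δ = 12.40°  ✓
  (3,4): δ = 117.11°  ·
antipodal pairs: 3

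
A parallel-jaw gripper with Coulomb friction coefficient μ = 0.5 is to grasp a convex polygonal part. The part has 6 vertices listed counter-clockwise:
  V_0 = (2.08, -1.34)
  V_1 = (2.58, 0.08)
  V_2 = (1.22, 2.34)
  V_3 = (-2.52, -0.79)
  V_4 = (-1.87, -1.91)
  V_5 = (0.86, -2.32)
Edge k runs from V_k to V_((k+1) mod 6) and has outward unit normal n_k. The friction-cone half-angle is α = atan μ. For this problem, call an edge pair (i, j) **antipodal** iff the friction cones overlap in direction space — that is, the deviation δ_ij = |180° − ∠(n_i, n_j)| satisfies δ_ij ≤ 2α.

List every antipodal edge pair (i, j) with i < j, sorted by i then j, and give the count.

count = 6; pairs: (0,2), (0,3), (1,3), (1,4), (2,4), (2,5)

α = atan 0.5 = 26.57°;  2α = 53.13°
n_0 = (+0.9432, -0.3321)
n_1 = (+0.8568, +0.5156)
n_2 = (-0.6418, +0.7669)
n_3 = (-0.8649, -0.5019)
n_4 = (-0.1485, -0.9889)
n_5 = (+0.6263, -0.7796)
  (0,1): δ = 129.56°  ·
  (0,2): δ = 30.68°  ✓
  (0,3): δ = 49.53°  ✓
  (0,4): δ = 100.86°  ·
  (0,5): δ = 148.17°  ·
  (1,2): δ = 81.11°  ·
  (1,3): δ = 0.91°  ✓
  (1,4): δ = 50.42°  ✓
  (1,5): δ = 97.74°  ·
  (2,3): δ = 99.80°  ·
  (2,4): δ = 48.47°  ✓
  (2,5): δ = 1.15°  ✓
  (3,4): δ = 128.67°  ·
  (3,5): δ = 81.35°  ·
  (4,5): δ = 132.68°  ·
antipodal pairs: 6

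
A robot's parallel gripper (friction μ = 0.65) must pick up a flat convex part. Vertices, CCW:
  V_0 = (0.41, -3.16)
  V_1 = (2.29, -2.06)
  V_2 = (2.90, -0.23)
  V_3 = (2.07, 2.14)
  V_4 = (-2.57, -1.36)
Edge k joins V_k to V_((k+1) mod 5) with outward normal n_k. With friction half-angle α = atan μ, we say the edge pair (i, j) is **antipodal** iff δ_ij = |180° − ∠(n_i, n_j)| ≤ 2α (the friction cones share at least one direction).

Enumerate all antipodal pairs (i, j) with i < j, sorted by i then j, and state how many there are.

α = atan 0.65 = 33.02°;  2α = 66.05°
n_0 = (+0.5050, -0.8631)
n_1 = (+0.9487, -0.3162)
n_2 = (+0.9438, +0.3305)
n_3 = (-0.6022, +0.7983)
n_4 = (-0.5170, -0.8560)
  (0,1): δ = 138.77°  ·
  (0,2): δ = 101.03°  ·
  (0,3): δ = 6.70°  ✓
  (0,4): δ = 118.53°  ·
  (1,2): δ = 142.26°  ·
  (1,3): δ = 34.54°  ✓
  (1,4): δ = 77.30°  ·
  (2,3): δ = 72.27°  ·
  (2,4): δ = 39.57°  ✓
  (3,4): δ = 68.16°  ·
antipodal pairs: 3

count = 3; pairs: (0,3), (1,3), (2,4)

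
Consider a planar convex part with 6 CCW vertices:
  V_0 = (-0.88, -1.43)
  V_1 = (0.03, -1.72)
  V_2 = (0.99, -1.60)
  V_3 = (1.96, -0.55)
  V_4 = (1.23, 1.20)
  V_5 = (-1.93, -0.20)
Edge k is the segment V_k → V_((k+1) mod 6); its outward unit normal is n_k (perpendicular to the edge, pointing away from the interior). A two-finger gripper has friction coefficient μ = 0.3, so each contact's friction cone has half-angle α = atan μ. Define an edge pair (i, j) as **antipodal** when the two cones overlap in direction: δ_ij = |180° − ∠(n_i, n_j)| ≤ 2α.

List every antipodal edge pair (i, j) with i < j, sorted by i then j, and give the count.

count = 3; pairs: (1,4), (2,4), (3,5)

α = atan 0.3 = 16.70°;  2α = 33.40°
n_0 = (-0.3036, -0.9528)
n_1 = (+0.1240, -0.9923)
n_2 = (+0.7345, -0.6786)
n_3 = (+0.9229, +0.3850)
n_4 = (-0.4051, +0.9143)
n_5 = (-0.7606, -0.6493)
  (0,1): δ = 155.20°  ·
  (0,2): δ = 115.06°  ·
  (0,3): δ = 49.68°  ·
  (0,4): δ = 41.57°  ·
  (0,5): δ = 148.16°  ·
  (1,2): δ = 139.86°  ·
  (1,3): δ = 74.48°  ·
  (1,4): δ = 16.77°  ✓
  (1,5): δ = 123.36°  ·
  (2,3): δ = 114.62°  ·
  (2,4): δ = 23.37°  ✓
  (2,5): δ = 83.22°  ·
  (3,4): δ = 88.75°  ·
  (3,5): δ = 17.84°  ✓
  (4,5): δ = 73.41°  ·
antipodal pairs: 3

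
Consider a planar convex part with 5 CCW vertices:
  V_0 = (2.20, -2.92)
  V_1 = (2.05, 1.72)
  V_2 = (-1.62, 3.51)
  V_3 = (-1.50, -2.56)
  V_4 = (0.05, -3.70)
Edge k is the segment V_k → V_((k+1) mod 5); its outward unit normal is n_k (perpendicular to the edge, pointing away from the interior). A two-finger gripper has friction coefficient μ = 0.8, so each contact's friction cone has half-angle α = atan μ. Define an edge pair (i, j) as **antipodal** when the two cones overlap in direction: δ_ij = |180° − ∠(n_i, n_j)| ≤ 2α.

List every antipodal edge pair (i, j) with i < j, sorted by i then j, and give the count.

count = 6; pairs: (0,2), (0,3), (1,2), (1,3), (1,4), (2,4)

α = atan 0.8 = 38.66°;  2α = 77.32°
n_0 = (+0.9995, +0.0323)
n_1 = (+0.4384, +0.8988)
n_2 = (-0.9998, -0.0198)
n_3 = (-0.5925, -0.8056)
n_4 = (+0.3410, -0.9400)
  (0,1): δ = 117.85°  ·
  (0,2): δ = 0.72°  ✓
  (0,3): δ = 51.81°  ✓
  (0,4): δ = 108.09°  ·
  (1,2): δ = 62.87°  ✓
  (1,3): δ = 10.33°  ✓
  (1,4): δ = 45.94°  ✓
  (2,3): δ = 127.47°  ·
  (2,4): δ = 71.19°  ✓
  (3,4): δ = 123.73°  ·
antipodal pairs: 6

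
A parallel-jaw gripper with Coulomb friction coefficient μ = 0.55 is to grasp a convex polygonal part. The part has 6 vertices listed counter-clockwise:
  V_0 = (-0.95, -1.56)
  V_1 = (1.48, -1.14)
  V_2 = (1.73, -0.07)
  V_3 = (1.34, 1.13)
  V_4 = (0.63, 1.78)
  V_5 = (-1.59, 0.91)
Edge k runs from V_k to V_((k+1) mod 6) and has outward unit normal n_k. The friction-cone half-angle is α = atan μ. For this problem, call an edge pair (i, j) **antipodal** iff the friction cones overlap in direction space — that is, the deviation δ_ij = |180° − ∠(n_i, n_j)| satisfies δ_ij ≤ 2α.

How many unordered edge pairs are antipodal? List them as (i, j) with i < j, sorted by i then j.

α = atan 0.55 = 28.81°;  2α = 57.62°
n_0 = (+0.1703, -0.9854)
n_1 = (+0.9738, -0.2275)
n_2 = (+0.9510, +0.3091)
n_3 = (+0.6753, +0.7376)
n_4 = (-0.3649, +0.9311)
n_5 = (-0.9680, -0.2508)
  (0,1): δ = 112.96°  ·
  (0,2): δ = 81.80°  ·
  (0,3): δ = 52.28°  ✓
  (0,4): δ = 11.59°  ✓
  (0,5): δ = 94.72°  ·
  (1,2): δ = 148.84°  ·
  (1,3): δ = 119.32°  ·
  (1,4): δ = 55.45°  ✓
  (1,5): δ = 27.68°  ✓
  (2,3): δ = 150.48°  ·
  (2,4): δ = 86.60°  ·
  (2,5): δ = 3.48°  ✓
  (3,4): δ = 116.13°  ·
  (3,5): δ = 33.00°  ✓
  (4,5): δ = 96.87°  ·
antipodal pairs: 6

count = 6; pairs: (0,3), (0,4), (1,4), (1,5), (2,5), (3,5)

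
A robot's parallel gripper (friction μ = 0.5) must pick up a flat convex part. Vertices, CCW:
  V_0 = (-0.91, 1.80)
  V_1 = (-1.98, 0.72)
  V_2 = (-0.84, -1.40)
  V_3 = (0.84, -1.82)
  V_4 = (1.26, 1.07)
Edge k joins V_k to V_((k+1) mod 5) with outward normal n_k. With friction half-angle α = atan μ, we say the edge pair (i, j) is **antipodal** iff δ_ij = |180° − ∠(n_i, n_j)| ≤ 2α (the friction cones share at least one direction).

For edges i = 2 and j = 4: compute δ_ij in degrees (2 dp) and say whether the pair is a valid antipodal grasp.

δ = 4.56°, valid

α = atan 0.5 = 26.57°;  2α = 53.13°
edge 2: e_2 = (+1.68, -0.42);  n_2 = (-0.2425, -0.9701)
edge 4: e_4 = (-2.17, +0.73);  n_4 = (+0.3188, +0.9478)
∠(n_2, n_4) = 175.44°
δ = |180° − 175.44°| = 4.56°
4.56° ≤ 2α = 53.13°  →  valid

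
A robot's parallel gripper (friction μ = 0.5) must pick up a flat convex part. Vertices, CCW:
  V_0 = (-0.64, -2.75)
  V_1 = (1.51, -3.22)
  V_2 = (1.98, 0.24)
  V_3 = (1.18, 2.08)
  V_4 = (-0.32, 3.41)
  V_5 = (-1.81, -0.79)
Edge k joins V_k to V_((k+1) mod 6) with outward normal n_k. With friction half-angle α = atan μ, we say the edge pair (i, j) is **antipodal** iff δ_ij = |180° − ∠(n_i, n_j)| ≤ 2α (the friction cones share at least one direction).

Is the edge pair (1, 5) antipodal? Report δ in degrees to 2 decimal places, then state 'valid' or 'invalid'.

α = atan 0.5 = 26.57°;  2α = 53.13°
edge 1: e_1 = (+0.47, +3.46);  n_1 = (+0.9909, -0.1346)
edge 5: e_5 = (+1.17, -1.96);  n_5 = (-0.8587, -0.5126)
∠(n_1, n_5) = 141.43°
δ = |180° − 141.43°| = 38.57°
38.57° ≤ 2α = 53.13°  →  valid

δ = 38.57°, valid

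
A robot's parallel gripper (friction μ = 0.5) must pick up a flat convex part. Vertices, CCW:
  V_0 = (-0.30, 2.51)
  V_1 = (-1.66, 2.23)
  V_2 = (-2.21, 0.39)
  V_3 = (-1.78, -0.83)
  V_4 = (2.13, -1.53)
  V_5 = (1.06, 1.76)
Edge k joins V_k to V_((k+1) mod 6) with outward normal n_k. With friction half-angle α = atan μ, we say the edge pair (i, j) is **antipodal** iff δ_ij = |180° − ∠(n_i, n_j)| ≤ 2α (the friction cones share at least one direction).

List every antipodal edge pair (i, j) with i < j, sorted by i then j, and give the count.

count = 5; pairs: (0,3), (1,4), (2,4), (2,5), (3,5)

α = atan 0.5 = 26.57°;  2α = 53.13°
n_0 = (-0.2017, +0.9795)
n_1 = (-0.9581, +0.2864)
n_2 = (-0.9431, -0.3324)
n_3 = (-0.1762, -0.9843)
n_4 = (+0.9510, +0.3093)
n_5 = (+0.4829, +0.8757)
  (0,1): δ = 118.28°  ·
  (0,2): δ = 82.22°  ·
  (0,3): δ = 21.78°  ✓
  (0,4): δ = 96.38°  ·
  (0,5): δ = 139.49°  ·
  (1,2): δ = 143.94°  ·
  (1,3): δ = 83.51°  ·
  (1,4): δ = 34.66°  ✓
  (1,5): δ = 77.77°  ·
  (2,3): δ = 119.57°  ·
  (2,4): δ = 1.40°  ✓
  (2,5): δ = 41.71°  ✓
  (3,4): δ = 61.83°  ·
  (3,5): δ = 18.73°  ✓
  (4,5): δ = 136.89°  ·
antipodal pairs: 5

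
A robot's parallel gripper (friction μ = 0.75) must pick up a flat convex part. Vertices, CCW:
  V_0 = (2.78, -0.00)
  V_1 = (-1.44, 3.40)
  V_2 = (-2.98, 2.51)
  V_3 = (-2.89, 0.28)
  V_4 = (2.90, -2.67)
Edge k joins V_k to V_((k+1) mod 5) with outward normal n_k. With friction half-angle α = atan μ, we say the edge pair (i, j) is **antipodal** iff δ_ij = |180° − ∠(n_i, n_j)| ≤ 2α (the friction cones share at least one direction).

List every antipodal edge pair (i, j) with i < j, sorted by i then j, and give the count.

α = atan 0.75 = 36.87°;  2α = 73.74°
n_0 = (+0.6274, +0.7787)
n_1 = (-0.5004, +0.8658)
n_2 = (-0.9992, -0.0403)
n_3 = (-0.4540, -0.8910)
n_4 = (+0.9990, +0.0449)
  (0,1): δ = 111.12°  ·
  (0,2): δ = 48.83°  ✓
  (0,3): δ = 11.86°  ✓
  (0,4): δ = 131.43°  ·
  (1,2): δ = 117.71°  ·
  (1,3): δ = 57.02°  ✓
  (1,4): δ = 62.55°  ✓
  (2,3): δ = 119.31°  ·
  (2,4): δ = 0.26°  ✓
  (3,4): δ = 60.43°  ✓
antipodal pairs: 6

count = 6; pairs: (0,2), (0,3), (1,3), (1,4), (2,4), (3,4)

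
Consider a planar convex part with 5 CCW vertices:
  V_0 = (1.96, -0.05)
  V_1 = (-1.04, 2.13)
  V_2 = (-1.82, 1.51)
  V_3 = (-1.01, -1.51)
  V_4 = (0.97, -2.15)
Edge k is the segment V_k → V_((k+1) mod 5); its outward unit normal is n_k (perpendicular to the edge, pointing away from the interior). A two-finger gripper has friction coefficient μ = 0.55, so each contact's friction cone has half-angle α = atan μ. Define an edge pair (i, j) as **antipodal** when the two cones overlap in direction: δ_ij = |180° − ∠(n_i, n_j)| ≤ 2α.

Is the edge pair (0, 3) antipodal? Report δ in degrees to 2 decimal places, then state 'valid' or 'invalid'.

α = atan 0.55 = 28.81°;  2α = 57.62°
edge 0: e_0 = (-3.00, +2.18);  n_0 = (+0.5879, +0.8090)
edge 3: e_3 = (+1.98, -0.64);  n_3 = (-0.3076, -0.9515)
∠(n_0, n_3) = 161.91°
δ = |180° − 161.91°| = 18.09°
18.09° ≤ 2α = 57.62°  →  valid

δ = 18.09°, valid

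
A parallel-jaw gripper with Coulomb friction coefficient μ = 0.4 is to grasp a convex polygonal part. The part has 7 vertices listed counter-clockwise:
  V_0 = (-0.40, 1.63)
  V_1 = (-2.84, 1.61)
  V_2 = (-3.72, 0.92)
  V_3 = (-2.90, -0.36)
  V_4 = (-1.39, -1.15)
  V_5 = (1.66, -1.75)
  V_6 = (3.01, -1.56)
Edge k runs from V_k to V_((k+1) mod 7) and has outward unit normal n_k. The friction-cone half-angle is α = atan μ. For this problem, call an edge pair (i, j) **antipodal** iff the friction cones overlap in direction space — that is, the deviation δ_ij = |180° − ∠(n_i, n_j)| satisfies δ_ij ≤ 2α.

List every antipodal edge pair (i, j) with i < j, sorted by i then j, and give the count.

count = 7; pairs: (0,3), (0,4), (0,5), (1,5), (2,6), (3,6), (4,6)

α = atan 0.4 = 21.80°;  2α = 43.60°
n_0 = (-0.0082, +1.0000)
n_1 = (-0.6170, +0.7869)
n_2 = (-0.8420, -0.5394)
n_3 = (-0.4636, -0.8861)
n_4 = (-0.1930, -0.9812)
n_5 = (+0.1394, -0.9902)
n_6 = (+0.6832, +0.7303)
  (0,1): δ = 142.37°  ·
  (0,2): δ = 57.82°  ·
  (0,3): δ = 28.09°  ✓
  (0,4): δ = 11.60°  ✓
  (0,5): δ = 7.54°  ✓
  (0,6): δ = 136.44°  ·
  (1,2): δ = 95.46°  ·
  (1,3): δ = 65.72°  ·
  (1,4): δ = 49.23°  ·
  (1,5): δ = 30.09°  ✓
  (1,6): δ = 98.81°  ·
  (2,3): δ = 150.26°  ·
  (2,4): δ = 133.77°  ·
  (2,5): δ = 114.63°  ·
  (2,6): δ = 14.26°  ✓
  (3,4): δ = 163.51°  ·
  (3,5): δ = 144.37°  ·
  (3,6): δ = 15.47°  ✓
  (4,5): δ = 160.86°  ·
  (4,6): δ = 31.96°  ✓
  (5,6): δ = 51.10°  ·
antipodal pairs: 7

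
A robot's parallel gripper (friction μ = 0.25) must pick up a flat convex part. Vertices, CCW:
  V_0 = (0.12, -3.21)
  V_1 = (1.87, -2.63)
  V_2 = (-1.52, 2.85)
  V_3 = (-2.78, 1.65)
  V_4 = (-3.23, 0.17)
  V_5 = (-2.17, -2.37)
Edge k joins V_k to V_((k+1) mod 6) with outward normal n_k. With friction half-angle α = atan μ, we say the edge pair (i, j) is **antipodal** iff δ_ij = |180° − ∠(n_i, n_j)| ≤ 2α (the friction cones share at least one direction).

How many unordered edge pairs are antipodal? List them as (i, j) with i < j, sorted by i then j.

count = 2; pairs: (0,2), (1,4)

α = atan 0.25 = 14.04°;  2α = 28.07°
n_0 = (+0.3146, -0.9492)
n_1 = (+0.8504, +0.5261)
n_2 = (-0.6897, +0.7241)
n_3 = (-0.9568, +0.2909)
n_4 = (-0.9229, -0.3851)
n_5 = (-0.3444, -0.9388)
  (0,1): δ = 76.60°  ·
  (0,2): δ = 25.27°  ✓
  (0,3): δ = 54.75°  ·
  (0,4): δ = 94.32°  ·
  (0,5): δ = 141.52°  ·
  (1,2): δ = 78.14°  ·
  (1,3): δ = 48.65°  ·
  (1,4): δ = 9.09°  ✓
  (1,5): δ = 38.11°  ·
  (2,3): δ = 150.51°  ·
  (2,4): δ = 110.95°  ·
  (2,5): δ = 63.75°  ·
  (3,4): δ = 140.44°  ·
  (3,5): δ = 93.23°  ·
  (4,5): δ = 132.80°  ·
antipodal pairs: 2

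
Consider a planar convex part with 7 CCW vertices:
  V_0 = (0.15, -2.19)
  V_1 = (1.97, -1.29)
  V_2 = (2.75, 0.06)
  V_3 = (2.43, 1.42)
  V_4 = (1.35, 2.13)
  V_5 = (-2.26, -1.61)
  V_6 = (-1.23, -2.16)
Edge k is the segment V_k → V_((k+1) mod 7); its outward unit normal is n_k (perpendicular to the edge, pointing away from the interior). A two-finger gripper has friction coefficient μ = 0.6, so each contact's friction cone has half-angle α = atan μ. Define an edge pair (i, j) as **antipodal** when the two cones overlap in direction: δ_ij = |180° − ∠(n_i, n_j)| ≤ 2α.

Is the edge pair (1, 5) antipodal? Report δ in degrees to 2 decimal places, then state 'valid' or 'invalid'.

δ = 91.92°, invalid

α = atan 0.6 = 30.96°;  2α = 61.93°
edge 1: e_1 = (+0.78, +1.35);  n_1 = (+0.8659, -0.5003)
edge 5: e_5 = (+1.03, -0.55);  n_5 = (-0.4710, -0.8821)
∠(n_1, n_5) = 88.08°
δ = |180° − 88.08°| = 91.92°
91.92° > 2α = 61.93°  →  invalid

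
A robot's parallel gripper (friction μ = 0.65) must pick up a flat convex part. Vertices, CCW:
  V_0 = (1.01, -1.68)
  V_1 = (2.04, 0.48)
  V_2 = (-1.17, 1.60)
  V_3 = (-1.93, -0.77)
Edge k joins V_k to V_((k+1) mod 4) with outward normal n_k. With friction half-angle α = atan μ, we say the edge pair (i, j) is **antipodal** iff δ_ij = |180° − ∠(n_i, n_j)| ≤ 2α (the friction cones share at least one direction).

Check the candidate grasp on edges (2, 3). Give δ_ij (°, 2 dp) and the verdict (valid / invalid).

α = atan 0.65 = 33.02°;  2α = 66.05°
edge 2: e_2 = (-0.76, -2.37);  n_2 = (-0.9522, +0.3054)
edge 3: e_3 = (+2.94, -0.91);  n_3 = (-0.2957, -0.9553)
∠(n_2, n_3) = 90.58°
δ = |180° − 90.58°| = 89.42°
89.42° > 2α = 66.05°  →  invalid

δ = 89.42°, invalid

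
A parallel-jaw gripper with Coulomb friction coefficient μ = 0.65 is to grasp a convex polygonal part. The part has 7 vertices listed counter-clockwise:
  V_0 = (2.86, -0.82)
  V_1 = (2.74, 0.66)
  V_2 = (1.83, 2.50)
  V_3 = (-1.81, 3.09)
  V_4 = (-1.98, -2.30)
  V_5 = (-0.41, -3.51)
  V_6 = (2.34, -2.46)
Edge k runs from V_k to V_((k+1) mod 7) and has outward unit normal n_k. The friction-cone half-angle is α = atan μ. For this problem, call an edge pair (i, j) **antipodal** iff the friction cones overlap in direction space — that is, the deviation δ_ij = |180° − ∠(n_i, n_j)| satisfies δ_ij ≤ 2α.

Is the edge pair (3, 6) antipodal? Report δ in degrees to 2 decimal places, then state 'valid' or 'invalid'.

α = atan 0.65 = 33.02°;  2α = 66.05°
edge 3: e_3 = (-0.17, -5.39);  n_3 = (-0.9995, +0.0315)
edge 6: e_6 = (+0.52, +1.64);  n_6 = (+0.9532, -0.3022)
∠(n_3, n_6) = 164.21°
δ = |180° − 164.21°| = 15.79°
15.79° ≤ 2α = 66.05°  →  valid

δ = 15.79°, valid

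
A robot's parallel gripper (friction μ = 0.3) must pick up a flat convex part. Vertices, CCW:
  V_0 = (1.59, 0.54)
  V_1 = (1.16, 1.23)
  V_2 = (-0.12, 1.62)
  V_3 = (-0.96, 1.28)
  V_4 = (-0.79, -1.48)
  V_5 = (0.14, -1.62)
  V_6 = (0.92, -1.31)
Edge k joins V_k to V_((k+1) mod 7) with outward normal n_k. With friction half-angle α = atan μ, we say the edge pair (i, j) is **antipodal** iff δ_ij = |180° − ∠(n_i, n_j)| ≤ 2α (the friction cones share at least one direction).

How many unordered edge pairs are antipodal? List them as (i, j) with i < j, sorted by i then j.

α = atan 0.3 = 16.70°;  2α = 33.40°
n_0 = (+0.8487, +0.5289)
n_1 = (+0.2915, +0.9566)
n_2 = (-0.3752, +0.9269)
n_3 = (-0.9981, -0.0615)
n_4 = (-0.1489, -0.9889)
n_5 = (+0.3693, -0.9293)
n_6 = (+0.9402, -0.3405)
  (0,1): δ = 138.88°  ·
  (0,2): δ = 99.89°  ·
  (0,3): δ = 28.41°  ✓
  (0,4): δ = 49.51°  ·
  (0,5): δ = 79.74°  ·
  (0,6): δ = 128.16°  ·
  (1,2): δ = 141.02°  ·
  (1,3): δ = 69.53°  ·
  (1,4): δ = 8.38°  ✓
  (1,5): δ = 38.62°  ·
  (1,6): δ = 87.04°  ·
  (2,3): δ = 108.51°  ·
  (2,4): δ = 30.60°  ✓
  (2,5): δ = 0.36°  ✓
  (2,6): δ = 48.06°  ·
  (3,4): δ = 102.09°  ·
  (3,5): δ = 71.85°  ·
  (3,6): δ = 23.43°  ✓
  (4,5): δ = 149.76°  ·
  (4,6): δ = 101.35°  ·
  (5,6): δ = 131.58°  ·
antipodal pairs: 5

count = 5; pairs: (0,3), (1,4), (2,4), (2,5), (3,6)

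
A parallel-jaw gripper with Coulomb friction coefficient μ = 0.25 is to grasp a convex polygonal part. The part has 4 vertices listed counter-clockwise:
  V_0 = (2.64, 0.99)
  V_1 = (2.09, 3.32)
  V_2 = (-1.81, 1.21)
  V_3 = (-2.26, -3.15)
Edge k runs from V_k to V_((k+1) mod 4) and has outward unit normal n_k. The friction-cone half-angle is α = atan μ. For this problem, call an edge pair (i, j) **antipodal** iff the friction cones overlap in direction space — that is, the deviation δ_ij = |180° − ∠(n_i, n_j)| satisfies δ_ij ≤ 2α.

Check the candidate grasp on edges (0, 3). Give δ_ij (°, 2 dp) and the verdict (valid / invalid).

α = atan 0.25 = 14.04°;  2α = 28.07°
edge 0: e_0 = (-0.55, +2.33);  n_0 = (+0.9733, +0.2297)
edge 3: e_3 = (+4.90, +4.14);  n_3 = (+0.6454, -0.7639)
∠(n_0, n_3) = 63.09°
δ = |180° − 63.09°| = 116.91°
116.91° > 2α = 28.07°  →  invalid

δ = 116.91°, invalid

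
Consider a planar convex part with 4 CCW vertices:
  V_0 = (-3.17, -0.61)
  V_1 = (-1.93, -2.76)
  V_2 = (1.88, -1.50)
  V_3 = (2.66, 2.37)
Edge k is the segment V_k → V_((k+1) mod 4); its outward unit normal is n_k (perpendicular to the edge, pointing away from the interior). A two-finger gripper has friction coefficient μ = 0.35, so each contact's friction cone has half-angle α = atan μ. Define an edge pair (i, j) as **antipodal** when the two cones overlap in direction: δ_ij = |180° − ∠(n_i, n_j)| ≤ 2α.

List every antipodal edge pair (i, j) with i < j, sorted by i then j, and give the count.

count = 1; pairs: (1,3)

α = atan 0.35 = 19.29°;  2α = 38.58°
n_0 = (-0.8663, -0.4996)
n_1 = (+0.3140, -0.9494)
n_2 = (+0.9803, -0.1976)
n_3 = (-0.4551, +0.8904)
  (0,1): δ = 101.67°  ·
  (0,2): δ = 41.37°  ·
  (0,3): δ = 87.10°  ·
  (1,2): δ = 119.69°  ·
  (1,3): δ = 8.77°  ✓
  (2,3): δ = 51.53°  ·
antipodal pairs: 1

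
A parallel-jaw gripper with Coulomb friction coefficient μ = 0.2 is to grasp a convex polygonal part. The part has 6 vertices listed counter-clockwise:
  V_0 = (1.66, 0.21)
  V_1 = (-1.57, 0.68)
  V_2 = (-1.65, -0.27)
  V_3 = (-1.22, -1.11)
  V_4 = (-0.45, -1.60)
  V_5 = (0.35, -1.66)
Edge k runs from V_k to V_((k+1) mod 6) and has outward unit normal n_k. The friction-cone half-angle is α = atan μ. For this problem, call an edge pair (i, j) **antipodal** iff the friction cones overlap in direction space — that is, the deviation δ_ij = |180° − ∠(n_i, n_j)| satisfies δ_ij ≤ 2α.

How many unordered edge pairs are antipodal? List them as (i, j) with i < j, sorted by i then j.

count = 1; pairs: (0,4)

α = atan 0.2 = 11.31°;  2α = 22.62°
n_0 = (+0.1440, +0.9896)
n_1 = (-0.9965, +0.0839)
n_2 = (-0.8901, -0.4557)
n_3 = (-0.5369, -0.8437)
n_4 = (-0.0748, -0.9972)
n_5 = (+0.8190, -0.5738)
  (0,1): δ = 86.53°  ·
  (0,2): δ = 54.61°  ·
  (0,3): δ = 24.19°  ·
  (0,4): δ = 3.99°  ✓
  (0,5): δ = 63.27°  ·
  (1,2): δ = 148.08°  ·
  (1,3): δ = 117.66°  ·
  (1,4): δ = 89.48°  ·
  (1,5): δ = 30.20°  ·
  (2,3): δ = 149.58°  ·
  (2,4): δ = 121.40°  ·
  (2,5): δ = 62.12°  ·
  (3,4): δ = 151.82°  ·
  (3,5): δ = 92.54°  ·
  (4,5): δ = 120.72°  ·
antipodal pairs: 1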